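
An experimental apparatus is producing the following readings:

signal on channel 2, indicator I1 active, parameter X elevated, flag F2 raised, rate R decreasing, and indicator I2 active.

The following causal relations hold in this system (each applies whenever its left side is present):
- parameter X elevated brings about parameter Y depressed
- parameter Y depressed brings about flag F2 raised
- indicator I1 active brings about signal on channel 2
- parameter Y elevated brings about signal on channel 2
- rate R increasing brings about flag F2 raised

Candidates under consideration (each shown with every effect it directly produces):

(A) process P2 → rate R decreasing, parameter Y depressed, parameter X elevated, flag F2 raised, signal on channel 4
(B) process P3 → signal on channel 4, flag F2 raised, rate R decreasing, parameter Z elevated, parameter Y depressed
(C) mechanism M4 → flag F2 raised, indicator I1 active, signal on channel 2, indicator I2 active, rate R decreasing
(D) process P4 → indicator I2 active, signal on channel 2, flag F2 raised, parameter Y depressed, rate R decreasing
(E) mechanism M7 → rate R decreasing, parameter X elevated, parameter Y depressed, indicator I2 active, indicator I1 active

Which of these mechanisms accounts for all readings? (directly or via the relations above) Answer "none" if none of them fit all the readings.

E

Testing each hypothesis:
(A) process P2 — signal on channel 2 miss; indicator I1 active miss; parameter X elevated match; flag F2 raised match; rate R decreasing match; indicator I2 active miss
(B) process P3 — signal on channel 2 miss; indicator I1 active miss; parameter X elevated miss; flag F2 raised match; rate R decreasing match; indicator I2 active miss
(C) mechanism M4 — does not account for parameter X elevated
(D) process P4 — does not account for indicator I1 active, parameter X elevated
(E) mechanism M7 — accounts for every observation (signal on channel 2 via indicator I1 active → signal on channel 2)
Only (E) is consistent with every observation.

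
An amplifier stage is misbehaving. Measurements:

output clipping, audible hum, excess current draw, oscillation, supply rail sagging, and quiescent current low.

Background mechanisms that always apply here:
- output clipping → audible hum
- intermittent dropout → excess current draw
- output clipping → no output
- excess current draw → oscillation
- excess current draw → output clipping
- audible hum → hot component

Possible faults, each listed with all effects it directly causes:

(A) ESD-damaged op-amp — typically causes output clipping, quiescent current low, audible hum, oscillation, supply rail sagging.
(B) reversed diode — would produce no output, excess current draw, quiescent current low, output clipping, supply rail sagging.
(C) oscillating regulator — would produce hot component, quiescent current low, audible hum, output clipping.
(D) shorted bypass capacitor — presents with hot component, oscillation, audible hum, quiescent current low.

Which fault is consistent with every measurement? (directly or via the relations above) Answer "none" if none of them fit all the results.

Per-candidate check:
(A) ESD-damaged op-amp — does not account for excess current draw
(B) reversed diode — accounts for every observation (audible hum via output clipping → audible hum)
(C) oscillating regulator — output clipping yes; audible hum yes; excess current draw NO; oscillation NO; supply rail sagging NO; quiescent current low yes
(D) shorted bypass capacitor — output clipping NO; audible hum yes; excess current draw NO; oscillation yes; supply rail sagging NO; quiescent current low yes
Only (B) is consistent with every observation.

B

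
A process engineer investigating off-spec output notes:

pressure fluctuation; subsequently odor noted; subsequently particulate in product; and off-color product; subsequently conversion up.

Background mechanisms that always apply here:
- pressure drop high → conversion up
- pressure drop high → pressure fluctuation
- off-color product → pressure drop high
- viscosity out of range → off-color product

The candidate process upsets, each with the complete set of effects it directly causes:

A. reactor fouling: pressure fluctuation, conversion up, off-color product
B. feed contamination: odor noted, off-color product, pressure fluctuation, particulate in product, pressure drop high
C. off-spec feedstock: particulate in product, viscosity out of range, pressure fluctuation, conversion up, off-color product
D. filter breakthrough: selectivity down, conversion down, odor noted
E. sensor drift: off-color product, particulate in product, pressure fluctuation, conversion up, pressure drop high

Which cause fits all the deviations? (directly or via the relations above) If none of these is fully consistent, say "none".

For each candidate, compare predicted effects to what was observed:
(A) reactor fouling — pressure fluctuation ✓; odor noted ✗; particulate in product ✗; off-color product ✓; conversion up ✓
(B) feed contamination — pressure fluctuation ✓; odor noted ✓; particulate in product ✓; off-color product ✓; conversion up ✓ (via pressure drop high → conversion up)
(C) off-spec feedstock — does not account for odor noted
(D) filter breakthrough — fails on pressure fluctuation, particulate in product, off-color product, conversion up (predicts conversion down, not conversion up)
(E) sensor drift — pressure fluctuation ✓; odor noted ✗; particulate in product ✓; off-color product ✓; conversion up ✓
(B) alone accounts for all the evidence.

B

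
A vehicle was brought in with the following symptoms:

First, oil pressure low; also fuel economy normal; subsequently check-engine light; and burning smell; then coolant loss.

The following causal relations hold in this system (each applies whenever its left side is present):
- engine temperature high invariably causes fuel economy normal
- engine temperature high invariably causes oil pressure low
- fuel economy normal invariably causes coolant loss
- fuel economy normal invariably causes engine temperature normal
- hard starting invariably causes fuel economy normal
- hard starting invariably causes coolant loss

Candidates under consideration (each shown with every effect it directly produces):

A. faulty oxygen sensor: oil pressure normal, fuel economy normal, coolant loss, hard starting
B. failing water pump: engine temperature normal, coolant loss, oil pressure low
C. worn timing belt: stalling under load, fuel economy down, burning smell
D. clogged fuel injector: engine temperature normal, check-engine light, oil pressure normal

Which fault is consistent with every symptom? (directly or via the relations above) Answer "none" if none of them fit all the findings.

none

Testing each hypothesis:
(A) faulty oxygen sensor — fails on oil pressure low, check-engine light, burning smell (predicts oil pressure normal, not oil pressure low)
(B) failing water pump — does not account for fuel economy normal, check-engine light, burning smell
(C) worn timing belt — oil pressure low NO; fuel economy normal NO; check-engine light NO; burning smell yes; coolant loss NO
(D) clogged fuel injector — oil pressure low NO; fuel economy normal NO; check-engine light yes; burning smell NO; coolant loss NO
None of the listed candidates fits everything.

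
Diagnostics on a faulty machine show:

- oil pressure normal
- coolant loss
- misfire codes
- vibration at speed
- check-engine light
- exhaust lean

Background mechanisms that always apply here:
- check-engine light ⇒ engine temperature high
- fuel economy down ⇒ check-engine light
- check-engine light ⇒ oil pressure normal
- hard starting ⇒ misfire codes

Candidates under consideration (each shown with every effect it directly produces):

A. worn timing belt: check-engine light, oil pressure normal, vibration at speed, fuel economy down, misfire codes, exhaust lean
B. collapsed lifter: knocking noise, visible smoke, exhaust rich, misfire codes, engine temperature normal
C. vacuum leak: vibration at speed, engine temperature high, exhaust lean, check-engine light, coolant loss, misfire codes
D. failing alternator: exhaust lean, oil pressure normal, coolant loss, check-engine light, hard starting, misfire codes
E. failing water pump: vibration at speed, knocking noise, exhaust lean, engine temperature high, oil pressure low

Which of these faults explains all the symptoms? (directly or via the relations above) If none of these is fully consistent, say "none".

C

Per-candidate check:
(A) worn timing belt — does not account for coolant loss
(B) collapsed lifter — fails on oil pressure normal, coolant loss, vibration at speed, check-engine light, exhaust lean (predicts exhaust rich, not exhaust lean)
(C) vacuum leak — accounts for every observation (oil pressure normal by check-engine light → oil pressure normal)
(D) failing alternator — does not account for vibration at speed
(E) failing water pump — fails on oil pressure normal, coolant loss, misfire codes, check-engine light (predicts oil pressure low, not oil pressure normal)
(C) alone accounts for all the evidence.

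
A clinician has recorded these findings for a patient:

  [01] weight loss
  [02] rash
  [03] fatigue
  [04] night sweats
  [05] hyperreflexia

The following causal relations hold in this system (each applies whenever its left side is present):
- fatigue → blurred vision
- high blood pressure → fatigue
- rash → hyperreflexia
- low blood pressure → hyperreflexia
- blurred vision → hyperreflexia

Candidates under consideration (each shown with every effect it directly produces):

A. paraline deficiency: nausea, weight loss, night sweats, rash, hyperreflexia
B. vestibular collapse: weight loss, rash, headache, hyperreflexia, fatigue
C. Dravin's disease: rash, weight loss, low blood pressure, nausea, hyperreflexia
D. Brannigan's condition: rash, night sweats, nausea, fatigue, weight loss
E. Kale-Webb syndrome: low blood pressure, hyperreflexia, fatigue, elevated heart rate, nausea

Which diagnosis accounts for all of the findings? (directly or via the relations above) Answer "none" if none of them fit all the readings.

D

Per-candidate check:
(A) paraline deficiency — does not account for fatigue
(B) vestibular collapse — weight loss ✓; rash ✓; fatigue ✓; night sweats ✗; hyperreflexia ✓
(C) Dravin's disease — weight loss ✓; rash ✓; fatigue ✗; night sweats ✗; hyperreflexia ✓
(D) Brannigan's condition — weight loss ✓; rash ✓; fatigue ✓; night sweats ✓; hyperreflexia ✓ (through rash → hyperreflexia)
(E) Kale-Webb syndrome — does not account for weight loss, rash, night sweats
(D) is the only candidate with no mismatches.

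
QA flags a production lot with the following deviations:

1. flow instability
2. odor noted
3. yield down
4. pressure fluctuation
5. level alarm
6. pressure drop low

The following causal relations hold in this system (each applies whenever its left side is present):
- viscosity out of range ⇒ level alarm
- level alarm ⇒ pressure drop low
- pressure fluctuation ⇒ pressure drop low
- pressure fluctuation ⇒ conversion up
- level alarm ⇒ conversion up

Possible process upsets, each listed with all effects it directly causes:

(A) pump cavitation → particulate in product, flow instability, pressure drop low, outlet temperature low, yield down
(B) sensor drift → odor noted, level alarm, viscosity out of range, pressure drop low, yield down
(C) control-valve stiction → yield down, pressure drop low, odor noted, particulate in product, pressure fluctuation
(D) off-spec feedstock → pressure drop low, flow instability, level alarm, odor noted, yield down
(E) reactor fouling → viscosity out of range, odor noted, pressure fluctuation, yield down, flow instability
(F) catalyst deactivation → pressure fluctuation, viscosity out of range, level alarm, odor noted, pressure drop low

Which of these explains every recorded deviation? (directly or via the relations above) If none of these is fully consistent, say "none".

E

Per-candidate check:
(A) pump cavitation — flow instability match; odor noted miss; yield down match; pressure fluctuation miss; level alarm miss; pressure drop low match
(B) sensor drift — does not account for flow instability, pressure fluctuation
(C) control-valve stiction — does not account for flow instability, level alarm
(D) off-spec feedstock — flow instability match; odor noted match; yield down match; pressure fluctuation miss; level alarm match; pressure drop low match
(E) reactor fouling — accounts for every observation (level alarm via viscosity out of range → level alarm)
(F) catalyst deactivation — flow instability miss; odor noted match; yield down miss; pressure fluctuation match; level alarm match; pressure drop low match
(E) alone accounts for all the evidence.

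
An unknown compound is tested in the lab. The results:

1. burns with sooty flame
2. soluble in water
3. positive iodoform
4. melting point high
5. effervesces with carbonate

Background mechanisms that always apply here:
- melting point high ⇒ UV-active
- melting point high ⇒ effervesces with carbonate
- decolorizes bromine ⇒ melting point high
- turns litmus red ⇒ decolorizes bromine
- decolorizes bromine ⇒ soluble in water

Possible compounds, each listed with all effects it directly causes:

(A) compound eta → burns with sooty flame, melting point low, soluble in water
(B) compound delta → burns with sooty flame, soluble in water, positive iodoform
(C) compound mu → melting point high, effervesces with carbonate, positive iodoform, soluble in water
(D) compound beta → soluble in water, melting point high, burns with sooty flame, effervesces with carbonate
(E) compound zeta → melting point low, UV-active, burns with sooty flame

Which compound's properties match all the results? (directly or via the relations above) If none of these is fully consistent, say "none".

Per-candidate check:
(A) compound eta — burns with sooty flame ✓; soluble in water ✓; positive iodoform ✗; melting point high ✗; effervesces with carbonate ✗
(B) compound delta — burns with sooty flame ✓; soluble in water ✓; positive iodoform ✓; melting point high ✗; effervesces with carbonate ✗
(C) compound mu — burns with sooty flame ✗; soluble in water ✓; positive iodoform ✓; melting point high ✓; effervesces with carbonate ✓
(D) compound beta — burns with sooty flame ✓; soluble in water ✓; positive iodoform ✗; melting point high ✓; effervesces with carbonate ✓
(E) compound zeta — burns with sooty flame ✓; soluble in water ✗; positive iodoform ✗; melting point high ✗; effervesces with carbonate ✗
No candidate is consistent with all observations.

none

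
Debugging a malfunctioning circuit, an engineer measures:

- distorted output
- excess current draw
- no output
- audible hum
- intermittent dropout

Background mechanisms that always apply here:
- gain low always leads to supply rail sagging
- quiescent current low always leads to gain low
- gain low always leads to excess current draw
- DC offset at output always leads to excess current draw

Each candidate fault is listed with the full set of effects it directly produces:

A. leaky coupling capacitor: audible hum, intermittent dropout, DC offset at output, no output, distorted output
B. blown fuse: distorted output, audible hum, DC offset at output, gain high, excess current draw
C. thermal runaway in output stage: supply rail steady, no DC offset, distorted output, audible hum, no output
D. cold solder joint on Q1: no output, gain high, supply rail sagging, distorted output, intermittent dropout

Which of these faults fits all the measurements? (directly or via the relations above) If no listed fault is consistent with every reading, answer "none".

Testing each hypothesis:
(A) leaky coupling capacitor — distorted output yes; excess current draw yes (via DC offset at output → excess current draw); no output yes; audible hum yes; intermittent dropout yes
(B) blown fuse — distorted output yes; excess current draw yes; no output NO; audible hum yes; intermittent dropout NO
(C) thermal runaway in output stage — does not account for excess current draw, intermittent dropout
(D) cold solder joint on Q1 — does not account for excess current draw, audible hum
(A) alone accounts for all the evidence.

A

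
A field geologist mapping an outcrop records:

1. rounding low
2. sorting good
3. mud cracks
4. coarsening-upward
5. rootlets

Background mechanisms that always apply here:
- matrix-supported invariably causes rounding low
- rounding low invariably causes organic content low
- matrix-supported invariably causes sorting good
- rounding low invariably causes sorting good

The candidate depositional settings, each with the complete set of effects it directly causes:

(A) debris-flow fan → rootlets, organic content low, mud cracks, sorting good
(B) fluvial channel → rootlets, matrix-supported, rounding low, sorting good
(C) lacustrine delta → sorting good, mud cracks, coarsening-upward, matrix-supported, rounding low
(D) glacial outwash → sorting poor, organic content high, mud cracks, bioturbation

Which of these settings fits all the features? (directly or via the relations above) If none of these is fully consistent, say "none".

Checking each candidate against the observations:
(A) debris-flow fan — rounding low -; sorting good +; mud cracks +; coarsening-upward -; rootlets +
(B) fluvial channel — does not account for mud cracks, coarsening-upward
(C) lacustrine delta — does not account for rootlets
(D) glacial outwash — rounding low -; sorting good -; mud cracks +; coarsening-upward -; rootlets -
No candidate is consistent with all observations.

none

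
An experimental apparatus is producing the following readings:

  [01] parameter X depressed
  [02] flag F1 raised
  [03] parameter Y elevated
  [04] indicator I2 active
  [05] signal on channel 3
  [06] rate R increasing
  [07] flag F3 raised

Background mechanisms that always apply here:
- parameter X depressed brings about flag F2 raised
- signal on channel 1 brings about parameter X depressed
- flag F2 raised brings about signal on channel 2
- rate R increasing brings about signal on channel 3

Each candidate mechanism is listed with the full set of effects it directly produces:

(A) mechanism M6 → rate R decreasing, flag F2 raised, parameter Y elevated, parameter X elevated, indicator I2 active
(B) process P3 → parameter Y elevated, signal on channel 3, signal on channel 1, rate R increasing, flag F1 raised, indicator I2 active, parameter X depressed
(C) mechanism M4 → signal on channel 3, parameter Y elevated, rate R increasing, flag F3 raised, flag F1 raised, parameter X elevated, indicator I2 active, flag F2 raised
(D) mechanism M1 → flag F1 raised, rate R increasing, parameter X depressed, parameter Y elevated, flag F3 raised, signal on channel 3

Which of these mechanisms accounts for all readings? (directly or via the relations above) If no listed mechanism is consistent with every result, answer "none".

For each candidate, compare predicted effects to what was observed:
(A) mechanism M6 — fails on parameter X depressed, flag F1 raised, signal on channel 3, rate R increasing, flag F3 raised (predicts parameter X elevated, not parameter X depressed; predicts rate R decreasing, not rate R increasing)
(B) process P3 — does not account for flag F3 raised
(C) mechanism M4 — parameter X depressed ✗; flag F1 raised ✓; parameter Y elevated ✓; indicator I2 active ✓; signal on channel 3 ✓; rate R increasing ✓; flag F3 raised ✓
(D) mechanism M1 — parameter X depressed ✓; flag F1 raised ✓; parameter Y elevated ✓; indicator I2 active ✗; signal on channel 3 ✓; rate R increasing ✓; flag F3 raised ✓
None of the listed candidates fits everything.

none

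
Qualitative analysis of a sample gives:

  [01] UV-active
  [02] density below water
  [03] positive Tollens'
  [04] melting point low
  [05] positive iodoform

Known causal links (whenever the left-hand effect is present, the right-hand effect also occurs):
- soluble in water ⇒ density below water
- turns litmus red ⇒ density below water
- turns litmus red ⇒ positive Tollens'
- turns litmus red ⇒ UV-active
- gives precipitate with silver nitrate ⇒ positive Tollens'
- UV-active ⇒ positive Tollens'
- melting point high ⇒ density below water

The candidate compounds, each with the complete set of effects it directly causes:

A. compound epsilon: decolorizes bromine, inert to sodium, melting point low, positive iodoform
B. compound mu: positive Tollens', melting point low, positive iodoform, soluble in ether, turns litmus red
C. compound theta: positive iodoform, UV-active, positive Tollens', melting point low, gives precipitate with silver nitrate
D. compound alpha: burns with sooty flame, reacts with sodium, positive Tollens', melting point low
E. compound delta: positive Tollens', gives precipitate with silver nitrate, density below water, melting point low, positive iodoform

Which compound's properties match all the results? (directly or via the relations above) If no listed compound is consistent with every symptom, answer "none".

B

Testing each hypothesis:
(A) compound epsilon — UV-active -; density below water -; positive Tollens' -; melting point low +; positive iodoform +
(B) compound mu — UV-active + (through turns litmus red → UV-active); density below water + (through turns litmus red → density below water); positive Tollens' +; melting point low +; positive iodoform +
(C) compound theta — UV-active +; density below water -; positive Tollens' +; melting point low +; positive iodoform +
(D) compound alpha — UV-active -; density below water -; positive Tollens' +; melting point low +; positive iodoform -
(E) compound delta — does not account for UV-active
(B) is the only candidate with no mismatches.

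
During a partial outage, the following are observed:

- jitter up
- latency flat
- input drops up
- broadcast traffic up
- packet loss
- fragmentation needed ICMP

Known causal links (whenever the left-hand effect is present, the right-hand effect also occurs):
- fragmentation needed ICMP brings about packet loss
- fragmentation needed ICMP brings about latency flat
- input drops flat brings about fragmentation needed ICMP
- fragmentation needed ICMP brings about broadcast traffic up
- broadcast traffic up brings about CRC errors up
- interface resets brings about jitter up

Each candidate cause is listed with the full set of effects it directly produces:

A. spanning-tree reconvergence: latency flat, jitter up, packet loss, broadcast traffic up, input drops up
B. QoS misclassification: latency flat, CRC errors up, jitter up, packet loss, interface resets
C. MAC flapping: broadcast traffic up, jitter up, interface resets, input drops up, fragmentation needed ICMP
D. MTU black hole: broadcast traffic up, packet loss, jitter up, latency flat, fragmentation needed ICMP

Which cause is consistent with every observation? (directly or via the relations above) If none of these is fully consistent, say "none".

Checking each candidate against the observations:
(A) spanning-tree reconvergence — jitter up match; latency flat match; input drops up match; broadcast traffic up match; packet loss match; fragmentation needed ICMP miss
(B) QoS misclassification — does not account for input drops up, broadcast traffic up, fragmentation needed ICMP
(C) MAC flapping — jitter up match; latency flat match (by fragmentation needed ICMP → latency flat); input drops up match; broadcast traffic up match; packet loss match (by fragmentation needed ICMP → packet loss); fragmentation needed ICMP match
(D) MTU black hole — does not account for input drops up
Only (C) is consistent with every observation.

C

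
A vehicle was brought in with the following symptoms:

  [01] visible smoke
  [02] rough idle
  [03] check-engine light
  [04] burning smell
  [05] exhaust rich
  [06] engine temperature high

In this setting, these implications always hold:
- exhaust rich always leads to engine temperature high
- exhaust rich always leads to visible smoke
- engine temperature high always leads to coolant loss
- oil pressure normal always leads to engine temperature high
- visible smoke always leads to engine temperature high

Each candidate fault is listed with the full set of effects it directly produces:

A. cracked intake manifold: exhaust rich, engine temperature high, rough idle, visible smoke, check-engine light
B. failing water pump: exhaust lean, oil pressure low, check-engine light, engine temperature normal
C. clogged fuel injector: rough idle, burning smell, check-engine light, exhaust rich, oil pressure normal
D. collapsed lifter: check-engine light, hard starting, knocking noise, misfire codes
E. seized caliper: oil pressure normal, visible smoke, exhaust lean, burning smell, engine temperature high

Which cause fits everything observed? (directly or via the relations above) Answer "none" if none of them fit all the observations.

C

Testing each hypothesis:
(A) cracked intake manifold — does not account for burning smell
(B) failing water pump — visible smoke NO; rough idle NO; check-engine light yes; burning smell NO; exhaust rich NO; engine temperature high NO
(C) clogged fuel injector — visible smoke yes (by exhaust rich → visible smoke); rough idle yes; check-engine light yes; burning smell yes; exhaust rich yes; engine temperature high yes (by exhaust rich → engine temperature high)
(D) collapsed lifter — visible smoke NO; rough idle NO; check-engine light yes; burning smell NO; exhaust rich NO; engine temperature high NO
(E) seized caliper — visible smoke yes; rough idle NO; check-engine light NO; burning smell yes; exhaust rich NO; engine temperature high yes
(C) alone accounts for all the evidence.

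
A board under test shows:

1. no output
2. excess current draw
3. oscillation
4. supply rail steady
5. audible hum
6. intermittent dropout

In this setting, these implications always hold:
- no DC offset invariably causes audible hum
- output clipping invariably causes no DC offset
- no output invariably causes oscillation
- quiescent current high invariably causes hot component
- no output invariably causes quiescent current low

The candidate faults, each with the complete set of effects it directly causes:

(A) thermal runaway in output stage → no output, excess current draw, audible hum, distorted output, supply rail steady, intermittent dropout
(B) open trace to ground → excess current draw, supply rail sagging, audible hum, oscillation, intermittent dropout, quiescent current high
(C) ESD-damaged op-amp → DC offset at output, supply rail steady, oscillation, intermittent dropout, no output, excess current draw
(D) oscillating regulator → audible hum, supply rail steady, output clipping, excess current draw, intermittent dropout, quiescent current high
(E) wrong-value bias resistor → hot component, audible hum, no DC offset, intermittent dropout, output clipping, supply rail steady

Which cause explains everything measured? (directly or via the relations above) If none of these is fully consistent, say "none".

A

Per-candidate check:
(A) thermal runaway in output stage — no output yes; excess current draw yes; oscillation yes (through no output → oscillation); supply rail steady yes; audible hum yes; intermittent dropout yes
(B) open trace to ground — fails on no output, supply rail steady (predicts supply rail sagging, not supply rail steady)
(C) ESD-damaged op-amp — no output yes; excess current draw yes; oscillation yes; supply rail steady yes; audible hum NO; intermittent dropout yes
(D) oscillating regulator — no output NO; excess current draw yes; oscillation NO; supply rail steady yes; audible hum yes; intermittent dropout yes
(E) wrong-value bias resistor — does not account for no output, excess current draw, oscillation
(A) alone accounts for all the evidence.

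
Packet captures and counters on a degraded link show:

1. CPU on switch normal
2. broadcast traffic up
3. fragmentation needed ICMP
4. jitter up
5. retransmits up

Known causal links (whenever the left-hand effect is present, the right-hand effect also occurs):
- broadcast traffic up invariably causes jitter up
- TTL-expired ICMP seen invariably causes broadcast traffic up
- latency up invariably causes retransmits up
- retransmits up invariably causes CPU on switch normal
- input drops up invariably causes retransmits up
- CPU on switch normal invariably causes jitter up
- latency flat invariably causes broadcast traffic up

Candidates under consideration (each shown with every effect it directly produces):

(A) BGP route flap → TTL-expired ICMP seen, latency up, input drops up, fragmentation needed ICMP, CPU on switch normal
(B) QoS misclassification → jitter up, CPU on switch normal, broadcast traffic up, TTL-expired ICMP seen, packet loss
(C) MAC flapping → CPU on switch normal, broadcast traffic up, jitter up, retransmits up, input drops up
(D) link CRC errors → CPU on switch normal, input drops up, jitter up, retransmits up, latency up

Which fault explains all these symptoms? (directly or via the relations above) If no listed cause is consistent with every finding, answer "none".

Per-candidate check:
(A) BGP route flap — CPU on switch normal match; broadcast traffic up match (by TTL-expired ICMP seen → broadcast traffic up); fragmentation needed ICMP match; jitter up match (by CPU on switch normal → jitter up); retransmits up match (by latency up → retransmits up)
(B) QoS misclassification — CPU on switch normal match; broadcast traffic up match; fragmentation needed ICMP miss; jitter up match; retransmits up miss
(C) MAC flapping — does not account for fragmentation needed ICMP
(D) link CRC errors — does not account for broadcast traffic up, fragmentation needed ICMP
Only (A) is consistent with every observation.

A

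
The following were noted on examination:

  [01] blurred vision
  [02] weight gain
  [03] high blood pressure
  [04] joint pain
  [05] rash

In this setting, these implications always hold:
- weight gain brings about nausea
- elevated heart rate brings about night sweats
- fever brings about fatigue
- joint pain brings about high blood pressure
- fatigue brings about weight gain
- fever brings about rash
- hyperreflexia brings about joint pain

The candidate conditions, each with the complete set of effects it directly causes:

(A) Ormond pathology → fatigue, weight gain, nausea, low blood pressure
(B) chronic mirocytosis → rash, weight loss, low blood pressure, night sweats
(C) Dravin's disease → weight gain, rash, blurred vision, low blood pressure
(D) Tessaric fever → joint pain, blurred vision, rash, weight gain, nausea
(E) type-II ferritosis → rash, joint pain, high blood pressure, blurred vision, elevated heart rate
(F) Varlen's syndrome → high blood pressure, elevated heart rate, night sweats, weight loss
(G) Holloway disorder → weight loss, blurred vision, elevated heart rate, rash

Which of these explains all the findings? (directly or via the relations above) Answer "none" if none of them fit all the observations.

Per-candidate check:
(A) Ormond pathology — blurred vision -; weight gain +; high blood pressure -; joint pain -; rash -
(B) chronic mirocytosis — blurred vision -; weight gain -; high blood pressure -; joint pain -; rash +
(C) Dravin's disease — blurred vision +; weight gain +; high blood pressure -; joint pain -; rash +
(D) Tessaric fever — blurred vision +; weight gain +; high blood pressure + (via joint pain → high blood pressure); joint pain +; rash +
(E) type-II ferritosis — blurred vision +; weight gain -; high blood pressure +; joint pain +; rash +
(F) Varlen's syndrome — fails on blurred vision, weight gain, joint pain, rash (predicts weight loss, not weight gain)
(G) Holloway disorder — blurred vision +; weight gain -; high blood pressure -; joint pain -; rash +
(D) is the only candidate with no mismatches.

D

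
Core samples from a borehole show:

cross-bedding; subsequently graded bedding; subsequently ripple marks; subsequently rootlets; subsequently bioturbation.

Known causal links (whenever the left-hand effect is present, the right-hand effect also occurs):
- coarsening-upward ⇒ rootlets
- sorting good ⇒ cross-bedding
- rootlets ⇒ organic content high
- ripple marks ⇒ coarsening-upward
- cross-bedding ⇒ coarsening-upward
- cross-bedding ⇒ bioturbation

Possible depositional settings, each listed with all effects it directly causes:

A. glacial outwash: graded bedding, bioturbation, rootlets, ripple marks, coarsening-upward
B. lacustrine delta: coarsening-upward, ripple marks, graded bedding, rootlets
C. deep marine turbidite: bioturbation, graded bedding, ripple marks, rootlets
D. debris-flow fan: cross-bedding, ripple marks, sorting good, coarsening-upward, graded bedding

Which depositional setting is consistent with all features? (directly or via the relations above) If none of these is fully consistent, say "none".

For each candidate, compare predicted effects to what was observed:
(A) glacial outwash — cross-bedding -; graded bedding +; ripple marks +; rootlets +; bioturbation +
(B) lacustrine delta — cross-bedding -; graded bedding +; ripple marks +; rootlets +; bioturbation -
(C) deep marine turbidite — cross-bedding -; graded bedding +; ripple marks +; rootlets +; bioturbation +
(D) debris-flow fan — cross-bedding +; graded bedding +; ripple marks +; rootlets + (through coarsening-upward → rootlets); bioturbation + (through cross-bedding → bioturbation)
(D) is the only candidate with no mismatches.

D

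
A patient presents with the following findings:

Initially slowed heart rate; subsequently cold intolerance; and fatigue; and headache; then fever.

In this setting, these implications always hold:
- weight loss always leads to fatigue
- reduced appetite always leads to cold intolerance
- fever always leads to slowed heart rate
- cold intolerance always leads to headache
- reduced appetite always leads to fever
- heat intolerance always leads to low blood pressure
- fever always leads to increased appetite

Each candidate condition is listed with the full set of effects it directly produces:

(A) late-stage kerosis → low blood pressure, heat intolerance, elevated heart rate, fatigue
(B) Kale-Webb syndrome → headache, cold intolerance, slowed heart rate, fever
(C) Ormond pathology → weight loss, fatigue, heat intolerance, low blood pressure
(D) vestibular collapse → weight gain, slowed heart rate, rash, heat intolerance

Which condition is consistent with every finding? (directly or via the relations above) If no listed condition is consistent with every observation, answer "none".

none

Per-candidate check:
(A) late-stage kerosis — fails on slowed heart rate, cold intolerance, headache, fever (predicts elevated heart rate, not slowed heart rate; predicts heat intolerance, not cold intolerance)
(B) Kale-Webb syndrome — slowed heart rate match; cold intolerance match; fatigue miss; headache match; fever match
(C) Ormond pathology — slowed heart rate miss; cold intolerance miss; fatigue match; headache miss; fever miss
(D) vestibular collapse — fails on cold intolerance, fatigue, headache, fever (predicts heat intolerance, not cold intolerance)
Every candidate fails on at least one observation.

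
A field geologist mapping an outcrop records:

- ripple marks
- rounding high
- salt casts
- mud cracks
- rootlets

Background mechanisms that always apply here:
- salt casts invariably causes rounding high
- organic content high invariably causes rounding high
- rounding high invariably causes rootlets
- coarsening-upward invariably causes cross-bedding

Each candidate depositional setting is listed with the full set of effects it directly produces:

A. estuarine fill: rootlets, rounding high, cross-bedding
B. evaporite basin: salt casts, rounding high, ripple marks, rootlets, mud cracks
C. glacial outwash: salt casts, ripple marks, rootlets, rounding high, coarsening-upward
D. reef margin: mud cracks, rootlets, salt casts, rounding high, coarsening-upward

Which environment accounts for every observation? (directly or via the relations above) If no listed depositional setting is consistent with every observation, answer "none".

B

Per-candidate check:
(A) estuarine fill — ripple marks miss; rounding high match; salt casts miss; mud cracks miss; rootlets match
(B) evaporite basin — accounts for every observation
(C) glacial outwash — does not account for mud cracks
(D) reef margin — does not account for ripple marks
Only (B) is consistent with every observation.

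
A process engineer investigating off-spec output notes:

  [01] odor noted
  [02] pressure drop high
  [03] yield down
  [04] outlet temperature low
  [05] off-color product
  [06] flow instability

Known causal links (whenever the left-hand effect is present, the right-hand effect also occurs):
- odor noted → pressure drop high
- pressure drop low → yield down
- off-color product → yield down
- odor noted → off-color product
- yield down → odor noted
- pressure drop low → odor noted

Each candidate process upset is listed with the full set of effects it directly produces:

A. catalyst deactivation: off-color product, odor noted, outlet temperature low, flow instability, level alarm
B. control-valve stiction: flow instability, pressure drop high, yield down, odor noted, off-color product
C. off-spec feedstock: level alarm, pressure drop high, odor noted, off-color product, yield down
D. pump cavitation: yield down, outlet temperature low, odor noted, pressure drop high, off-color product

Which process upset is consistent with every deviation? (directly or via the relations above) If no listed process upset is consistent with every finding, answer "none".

Per-candidate check:
(A) catalyst deactivation — odor noted yes; pressure drop high yes (by odor noted → pressure drop high); yield down yes (by off-color product → yield down); outlet temperature low yes; off-color product yes; flow instability yes
(B) control-valve stiction — does not account for outlet temperature low
(C) off-spec feedstock — does not account for outlet temperature low, flow instability
(D) pump cavitation — odor noted yes; pressure drop high yes; yield down yes; outlet temperature low yes; off-color product yes; flow instability NO
(A) is the only candidate with no mismatches.

A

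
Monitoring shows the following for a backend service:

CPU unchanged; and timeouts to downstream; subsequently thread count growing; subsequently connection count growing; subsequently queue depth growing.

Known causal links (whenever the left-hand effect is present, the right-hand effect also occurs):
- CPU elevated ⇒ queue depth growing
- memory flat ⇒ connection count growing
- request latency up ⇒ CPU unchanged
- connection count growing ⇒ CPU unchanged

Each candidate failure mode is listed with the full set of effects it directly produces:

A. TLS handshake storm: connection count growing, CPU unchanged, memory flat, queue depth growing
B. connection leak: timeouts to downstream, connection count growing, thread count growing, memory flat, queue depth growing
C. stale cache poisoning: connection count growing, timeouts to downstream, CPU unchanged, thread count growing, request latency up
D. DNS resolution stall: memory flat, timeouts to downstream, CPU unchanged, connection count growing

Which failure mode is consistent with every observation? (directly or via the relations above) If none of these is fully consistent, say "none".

Per-candidate check:
(A) TLS handshake storm — CPU unchanged yes; timeouts to downstream NO; thread count growing NO; connection count growing yes; queue depth growing yes
(B) connection leak — CPU unchanged yes (via connection count growing → CPU unchanged); timeouts to downstream yes; thread count growing yes; connection count growing yes; queue depth growing yes
(C) stale cache poisoning — CPU unchanged yes; timeouts to downstream yes; thread count growing yes; connection count growing yes; queue depth growing NO
(D) DNS resolution stall — CPU unchanged yes; timeouts to downstream yes; thread count growing NO; connection count growing yes; queue depth growing NO
(B) is the only candidate with no mismatches.

B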